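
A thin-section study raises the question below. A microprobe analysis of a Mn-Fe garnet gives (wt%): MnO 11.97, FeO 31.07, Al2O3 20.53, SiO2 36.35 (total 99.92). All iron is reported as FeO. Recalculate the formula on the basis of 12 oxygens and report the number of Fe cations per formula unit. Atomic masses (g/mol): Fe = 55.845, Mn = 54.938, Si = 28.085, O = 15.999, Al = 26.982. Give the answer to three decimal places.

2.149 Fe apfu

MnO (M=70.937): mol = 0.16874; Mn = 0.16874, O = 0.16874.
FeO (M=71.844): mol = 0.43246; Fe = 0.43246, O = 0.43246.
Al2O3 (M=101.961): mol = 0.20135; Al = 0.40270, O = 0.60405.
SiO2 (M=60.083): mol = 0.60500; Si = 0.60500, O = 1.21000.
ΣO = 2.41525; factor = 12/ΣO = 4.96843.
Fe apfu = 0.43246 × 4.96843 = 2.149.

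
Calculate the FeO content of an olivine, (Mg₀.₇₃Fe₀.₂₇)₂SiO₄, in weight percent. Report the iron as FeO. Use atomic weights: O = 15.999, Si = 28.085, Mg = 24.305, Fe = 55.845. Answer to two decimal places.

24.60 wt%

Molar mass of (Mg₀.₇₃Fe₀.₂₇)₂SiO₄ = 1.46×24.305 + 0.54×55.845 + 1×28.085 + 4×15.999 = 157.723 g/mol.
Each formula unit contains 0.54 Fe, equivalent to 0.54/1 = 0.5400 mol FeO.
M(FeO) = 1×55.845 + 1×15.999 = 71.844 g/mol.
Mass of FeO per formula unit = 0.5400 × 71.844 = 38.796 g.
FeO wt% = 38.796 / 157.723 × 100 = 24.60%.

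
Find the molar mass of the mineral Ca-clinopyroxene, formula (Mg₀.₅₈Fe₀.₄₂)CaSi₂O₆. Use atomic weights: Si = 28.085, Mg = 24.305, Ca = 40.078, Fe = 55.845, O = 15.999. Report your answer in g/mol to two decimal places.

The formula mass is the sum 0.58×24.305 + 0.42×55.845 + 1×40.078 + 2×28.085 + 6×15.999.

229.79 g/mol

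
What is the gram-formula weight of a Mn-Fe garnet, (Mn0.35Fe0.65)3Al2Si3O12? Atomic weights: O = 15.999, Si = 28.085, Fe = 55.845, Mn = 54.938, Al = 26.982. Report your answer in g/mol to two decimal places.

M = 1.05*54.938 + 1.95*55.845 + 2*26.982 + 3*28.085 + 12*15.999

496.79 g/mol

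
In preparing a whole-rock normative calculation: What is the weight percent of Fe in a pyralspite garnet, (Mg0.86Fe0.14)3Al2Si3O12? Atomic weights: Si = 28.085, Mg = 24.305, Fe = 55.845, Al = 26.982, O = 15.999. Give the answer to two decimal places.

M((Mg0.86Fe0.14)3Al2Si3O12) = 416.369 g/mol.
Fe contributes 0.42 × 55.845 = 23.455 g per mole.
23.455/416.369 = 0.0563 → 5.63%.

5.63 wt%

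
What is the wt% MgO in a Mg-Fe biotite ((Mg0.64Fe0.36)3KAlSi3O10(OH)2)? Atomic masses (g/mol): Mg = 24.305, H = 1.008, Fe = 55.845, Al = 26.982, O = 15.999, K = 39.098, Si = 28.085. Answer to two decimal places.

17.15 wt%

M((Mg0.64Fe0.36)3KAlSi3O10(OH)2) = 451.317 g/mol; M(MgO) = 40.304 g/mol.
Moles MgO per formula unit = 1.92 Mg ÷ 1 = 1.9200.
MgO fraction = (1.9200 × 40.304) / 451.317 = 77.384/451.317 = 0.1715.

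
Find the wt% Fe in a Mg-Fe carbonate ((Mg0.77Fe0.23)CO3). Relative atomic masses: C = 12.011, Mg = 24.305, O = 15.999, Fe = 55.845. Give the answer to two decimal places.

14.03 mass %

Molar mass of (Mg0.77Fe0.23)CO3: 0.77*24.305 + 0.23*55.845 + 1*12.011 + 3*15.999 = 91.567 g/mol.
Mass of Fe per formula unit: 0.23 × 55.845 = 12.844 g.
Weight fraction Fe = 12.844 / 91.567 = 0.1403.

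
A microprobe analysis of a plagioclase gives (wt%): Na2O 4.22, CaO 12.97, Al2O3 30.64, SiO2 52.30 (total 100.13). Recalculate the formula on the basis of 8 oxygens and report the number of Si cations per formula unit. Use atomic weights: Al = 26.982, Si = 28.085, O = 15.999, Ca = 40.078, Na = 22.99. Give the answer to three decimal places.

2.367 Si apfu

Na2O: 4.22/61.979 = 0.06809 mol → 0.13618 mol Na, 0.06809 mol O.
CaO: 12.97/56.077 = 0.23129 mol → 0.23129 mol Ca, 0.23129 mol O.
Al2O3: 30.64/101.961 = 0.30051 mol → 0.60102 mol Al, 0.90153 mol O.
SiO2: 52.30/60.083 = 0.87046 mol → 0.87046 mol Si, 1.74092 mol O.
Total oxygen = 2.94183 mol. Normalization factor = 8/2.94183 = 2.71940.
Si per 8 O = 0.87046 × 2.71940 = 2.367.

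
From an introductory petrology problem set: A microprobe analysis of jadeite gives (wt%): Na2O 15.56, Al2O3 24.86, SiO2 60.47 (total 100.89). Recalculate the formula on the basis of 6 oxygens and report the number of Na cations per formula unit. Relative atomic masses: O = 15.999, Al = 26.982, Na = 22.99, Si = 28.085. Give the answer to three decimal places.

Na2O: 15.56/61.979 = 0.25105 mol → 0.50210 mol Na, 0.25105 mol O.
Al2O3: 24.86/101.961 = 0.24382 mol → 0.48764 mol Al, 0.73146 mol O.
SiO2: 60.47/60.083 = 1.00644 mol → 1.00644 mol Si, 2.01288 mol O.
Total oxygen = 2.99539 mol. Normalization factor = 6/2.99539 = 2.00308.
Na per 6 O = 0.50210 × 2.00308 = 1.006.

1.006 Na apfu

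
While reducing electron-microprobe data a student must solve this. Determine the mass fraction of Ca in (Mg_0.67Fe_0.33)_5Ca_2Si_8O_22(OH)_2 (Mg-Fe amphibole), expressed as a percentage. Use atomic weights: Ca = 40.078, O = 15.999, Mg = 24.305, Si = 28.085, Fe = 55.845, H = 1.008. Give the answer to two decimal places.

Formula mass = 3.35×24.305 + 1.65×55.845 + 2×40.078 + 8×28.085 + 24×15.999 + 2×1.008 = 864.394 g/mol, of which 80.156 g is Ca.
So Ca makes up 80.156/864.394 = 0.0927 of the mass, i.e. 9.27%.

9.27 weight percent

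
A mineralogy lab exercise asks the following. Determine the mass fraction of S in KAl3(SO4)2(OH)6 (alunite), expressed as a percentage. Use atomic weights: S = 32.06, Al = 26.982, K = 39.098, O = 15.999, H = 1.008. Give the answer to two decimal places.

15.48 wt%

M(KAl3(SO4)2(OH)6) = 414.198 g/mol.
S contributes 2 × 32.06 = 64.120 g per mole.
64.120/414.198 = 0.1548 → 15.48%.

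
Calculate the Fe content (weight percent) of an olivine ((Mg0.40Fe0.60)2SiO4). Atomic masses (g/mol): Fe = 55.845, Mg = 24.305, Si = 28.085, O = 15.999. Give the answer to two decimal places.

37.53 weight percent

Molar mass of (Mg0.40Fe0.60)2SiO4: 0.80·24.305 + 1.20·55.845 + 1·28.085 + 4·15.999 = 178.539 g/mol.
Mass of Fe per formula unit: 1.20 × 55.845 = 67.014 g.
Weight fraction Fe = 67.014 / 178.539 = 0.3753.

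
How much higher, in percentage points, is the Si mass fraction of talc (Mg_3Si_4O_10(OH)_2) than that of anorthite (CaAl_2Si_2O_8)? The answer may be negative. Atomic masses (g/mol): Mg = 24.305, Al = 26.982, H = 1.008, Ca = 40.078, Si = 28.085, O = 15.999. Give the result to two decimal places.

9.43 percentage points

First mineral: 112.340 g Si in 379.259 g formula = 29.62 wt% Si.
Second mineral: 56.170 g Si in 278.204 g formula = 20.19 wt% Si.
29.62% − 20.19% gives a difference of 9.43 percentage points.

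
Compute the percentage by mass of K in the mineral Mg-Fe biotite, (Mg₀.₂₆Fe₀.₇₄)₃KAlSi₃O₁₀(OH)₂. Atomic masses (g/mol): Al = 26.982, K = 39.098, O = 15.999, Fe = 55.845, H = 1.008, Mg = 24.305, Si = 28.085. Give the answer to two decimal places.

8.02 weight percent

M((Mg₀.₂₆Fe₀.₇₄)₃KAlSi₃O₁₀(OH)₂) = 487.273 g/mol.
K contributes 1 × 39.098 = 39.098 g per mole.
39.098/487.273 = 0.0802 → 8.02%.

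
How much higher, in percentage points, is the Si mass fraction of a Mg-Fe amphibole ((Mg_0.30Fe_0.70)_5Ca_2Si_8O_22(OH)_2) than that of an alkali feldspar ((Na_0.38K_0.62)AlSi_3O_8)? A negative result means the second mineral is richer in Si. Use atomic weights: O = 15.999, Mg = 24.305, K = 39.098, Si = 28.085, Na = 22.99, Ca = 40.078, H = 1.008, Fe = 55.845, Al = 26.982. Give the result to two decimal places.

Si in (Mg_0.30Fe_0.70)_5Ca_2Si_8O_22(OH)_2: molar mass 922.743 g/mol; 8×28.085 = 224.680 g → 24.35 wt%.
Si in (Na_0.38K_0.62)AlSi_3O_8: molar mass 272.206 g/mol; 3×28.085 = 84.255 g → 30.95 wt%.
Difference = 24.35 − 30.95 = -6.60 percentage points.

-6.60 percentage points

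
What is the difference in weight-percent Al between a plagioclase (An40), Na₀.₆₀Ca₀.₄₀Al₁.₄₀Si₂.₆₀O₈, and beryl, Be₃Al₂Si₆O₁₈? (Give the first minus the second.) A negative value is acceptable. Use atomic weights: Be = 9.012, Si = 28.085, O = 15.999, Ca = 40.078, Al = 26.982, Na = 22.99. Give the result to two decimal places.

M(Na₀.₆₀Ca₀.₄₀Al₁.₄₀Si₂.₆₀O₈) = 268.613 g/mol, so wt% Al = 37.775/268.613 × 100 = 14.06%.
M(Be₃Al₂Si₆O₁₈) = 537.492 g/mol, so wt% Al = 53.964/537.492 × 100 = 10.04%.
14.06 − 10.04 = 4.02 pp.

4.02 percentage points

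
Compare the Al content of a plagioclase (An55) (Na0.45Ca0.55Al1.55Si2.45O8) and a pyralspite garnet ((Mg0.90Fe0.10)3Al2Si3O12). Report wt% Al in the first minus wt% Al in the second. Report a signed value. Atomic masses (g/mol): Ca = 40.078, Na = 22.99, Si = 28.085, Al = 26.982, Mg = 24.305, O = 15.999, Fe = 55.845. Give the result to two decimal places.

First mineral: 41.822 g Al in 271.011 g formula = 15.43 wt% Al.
Second mineral: 53.964 g Al in 412.584 g formula = 13.08 wt% Al.
15.43% − 13.08% gives a difference of 2.35 percentage points.

2.35 percentage points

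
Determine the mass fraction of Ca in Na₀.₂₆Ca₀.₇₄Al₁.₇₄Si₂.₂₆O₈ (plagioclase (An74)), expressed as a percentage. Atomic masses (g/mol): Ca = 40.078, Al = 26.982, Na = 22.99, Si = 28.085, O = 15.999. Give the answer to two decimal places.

10.82 mass %

M(Na₀.₂₆Ca₀.₇₄Al₁.₇₄Si₂.₂₆O₈) = 274.048 g/mol.
Ca contributes 0.74 × 40.078 = 29.658 g per mole.
29.658/274.048 = 0.1082 → 10.82%.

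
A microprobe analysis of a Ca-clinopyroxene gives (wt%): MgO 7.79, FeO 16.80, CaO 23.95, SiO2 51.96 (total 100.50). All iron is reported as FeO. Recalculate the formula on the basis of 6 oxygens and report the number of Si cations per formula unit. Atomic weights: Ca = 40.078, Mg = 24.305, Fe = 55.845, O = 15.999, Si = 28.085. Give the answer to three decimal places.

2.008 Si apfu

7.79 wt% MgO ÷ 40.304 g/mol = 0.19328 mol, giving 0.19328 Mg and 0.19328 O.
16.80 wt% FeO ÷ 71.844 g/mol = 0.23384 mol, giving 0.23384 Fe and 0.23384 O.
23.95 wt% CaO ÷ 56.077 g/mol = 0.42709 mol, giving 0.42709 Ca and 0.42709 O.
51.96 wt% SiO2 ÷ 60.083 g/mol = 0.86480 mol, giving 0.86480 Si and 1.72960 O.
Oxygen sums to 2.58381; scaling by 6/2.58381 = 2.32215 puts the formula on 6 O.
Si: 0.86480 × 2.32215 = 2.008 atoms per formula unit.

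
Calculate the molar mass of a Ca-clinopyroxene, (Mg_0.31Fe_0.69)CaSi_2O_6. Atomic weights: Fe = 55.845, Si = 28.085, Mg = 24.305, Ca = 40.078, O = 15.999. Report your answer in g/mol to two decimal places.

The formula mass is the sum 0.31*24.305 + 0.69*55.845 + 1*40.078 + 2*28.085 + 6*15.999.

238.31 g/mol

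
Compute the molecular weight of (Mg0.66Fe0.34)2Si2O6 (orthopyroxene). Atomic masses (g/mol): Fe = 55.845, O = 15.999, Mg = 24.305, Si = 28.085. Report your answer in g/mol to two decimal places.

Mg: 1.32 × 24.305 = 32.0826
Fe: 0.68 × 55.845 = 37.9746
Si: 2 × 28.085 = 56.1700
O: 6 × 15.999 = 95.9940
Summing the contributions gives the formula mass.

222.22 g/mol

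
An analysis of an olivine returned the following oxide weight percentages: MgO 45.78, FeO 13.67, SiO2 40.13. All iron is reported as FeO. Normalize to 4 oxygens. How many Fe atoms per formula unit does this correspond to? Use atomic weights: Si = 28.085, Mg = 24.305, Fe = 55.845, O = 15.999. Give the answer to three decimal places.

MgO (M=40.304): mol = 1.13587; Mg = 1.13587, O = 1.13587.
FeO (M=71.844): mol = 0.19027; Fe = 0.19027, O = 0.19027.
SiO2 (M=60.083): mol = 0.66791; Si = 0.66791, O = 1.33582.
ΣO = 2.66196; factor = 4/ΣO = 1.50265.
Fe apfu = 0.19027 × 1.50265 = 0.286.

0.286 Fe apfu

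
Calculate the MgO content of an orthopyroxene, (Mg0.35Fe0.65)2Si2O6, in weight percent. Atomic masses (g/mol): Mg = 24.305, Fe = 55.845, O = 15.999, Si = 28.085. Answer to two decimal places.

Formula mass = 241.776 g/mol.
0.70 Mg → 0.7000 mol MgO per formula unit; M(MgO) = 40.304, so MgO mass = 28.213 g.
28.213/241.776 × 100 = 11.67 wt%.

11.67 wt%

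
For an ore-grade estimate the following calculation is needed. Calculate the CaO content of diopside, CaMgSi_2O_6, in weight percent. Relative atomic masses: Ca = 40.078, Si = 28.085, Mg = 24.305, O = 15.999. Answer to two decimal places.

25.90 wt%

Formula mass = 216.547 g/mol.
1 Ca → 1.0000 mol CaO per formula unit; M(CaO) = 56.077, so CaO mass = 56.077 g.
56.077/216.547 × 100 = 25.90 wt%.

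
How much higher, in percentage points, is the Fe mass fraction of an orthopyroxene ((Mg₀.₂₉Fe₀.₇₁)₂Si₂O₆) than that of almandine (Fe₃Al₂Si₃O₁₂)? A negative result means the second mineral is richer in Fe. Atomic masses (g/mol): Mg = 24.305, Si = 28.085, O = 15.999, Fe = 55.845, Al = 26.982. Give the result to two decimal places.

First mineral: 79.300 g Fe in 245.561 g formula = 32.29 wt% Fe.
Second mineral: 167.535 g Fe in 497.742 g formula = 33.66 wt% Fe.
32.29% − 33.66% gives a difference of -1.37 percentage points.

-1.37 percentage points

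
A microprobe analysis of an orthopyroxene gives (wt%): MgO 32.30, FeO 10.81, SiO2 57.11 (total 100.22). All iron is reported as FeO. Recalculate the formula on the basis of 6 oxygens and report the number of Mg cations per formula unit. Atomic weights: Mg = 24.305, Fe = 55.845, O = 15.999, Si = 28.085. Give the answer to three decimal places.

1.685 Mg apfu

MgO (M=40.304): mol = 0.80141; Mg = 0.80141, O = 0.80141.
FeO (M=71.844): mol = 0.15046; Fe = 0.15046, O = 0.15046.
SiO2 (M=60.083): mol = 0.95052; Si = 0.95052, O = 1.90104.
ΣO = 2.85291; factor = 6/ΣO = 2.10312.
Mg apfu = 0.80141 × 2.10312 = 1.685.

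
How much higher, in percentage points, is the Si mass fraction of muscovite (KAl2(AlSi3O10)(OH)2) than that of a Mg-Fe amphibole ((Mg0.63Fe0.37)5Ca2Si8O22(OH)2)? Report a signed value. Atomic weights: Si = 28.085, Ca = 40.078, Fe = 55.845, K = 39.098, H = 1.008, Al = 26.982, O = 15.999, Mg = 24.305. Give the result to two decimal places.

-4.65 percentage points

First mineral: 84.255 g Si in 398.303 g formula = 21.15 wt% Si.
Second mineral: 224.680 g Si in 870.702 g formula = 25.80 wt% Si.
21.15% − 25.80% gives a difference of -4.65 percentage points.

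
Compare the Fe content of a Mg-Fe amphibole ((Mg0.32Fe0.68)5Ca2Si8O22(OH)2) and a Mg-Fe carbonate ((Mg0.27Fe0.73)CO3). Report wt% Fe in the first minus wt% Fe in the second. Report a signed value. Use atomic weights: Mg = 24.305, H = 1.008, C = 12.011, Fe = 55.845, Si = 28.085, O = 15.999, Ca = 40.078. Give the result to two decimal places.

-17.33 percentage points

Fe in (Mg0.32Fe0.68)5Ca2Si8O22(OH)2: molar mass 919.589 g/mol; 3.40×55.845 = 189.873 g → 20.65 wt%.
Fe in (Mg0.27Fe0.73)CO3: molar mass 107.337 g/mol; 0.73×55.845 = 40.767 g → 37.98 wt%.
Difference = 20.65 − 37.98 = -17.33 percentage points.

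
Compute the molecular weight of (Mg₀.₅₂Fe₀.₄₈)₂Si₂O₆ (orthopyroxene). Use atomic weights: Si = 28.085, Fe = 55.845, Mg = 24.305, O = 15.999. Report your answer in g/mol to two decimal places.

231.05 g/mol

The formula mass is the sum 1.04*24.305 + 0.96*55.845 + 2*28.085 + 6*15.999.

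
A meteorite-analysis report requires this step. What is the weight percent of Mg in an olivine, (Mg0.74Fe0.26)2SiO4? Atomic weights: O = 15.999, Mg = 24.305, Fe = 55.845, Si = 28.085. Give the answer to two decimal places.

22.90 mass %

Molar mass of (Mg0.74Fe0.26)2SiO4: 1.48·24.305 + 0.52·55.845 + 1·28.085 + 4·15.999 = 157.092 g/mol.
Mass of Mg per formula unit: 1.48 × 24.305 = 35.971 g.
Weight fraction Mg = 35.971 / 157.092 = 0.2290.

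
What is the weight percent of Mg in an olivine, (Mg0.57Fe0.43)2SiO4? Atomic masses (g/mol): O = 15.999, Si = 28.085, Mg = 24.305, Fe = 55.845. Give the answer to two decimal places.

16.51 wt%

Molar mass of (Mg0.57Fe0.43)2SiO4: 1.14·24.305 + 0.86·55.845 + 1·28.085 + 4·15.999 = 167.815 g/mol.
Mass of Mg per formula unit: 1.14 × 24.305 = 27.708 g.
Weight fraction Mg = 27.708 / 167.815 = 0.1651.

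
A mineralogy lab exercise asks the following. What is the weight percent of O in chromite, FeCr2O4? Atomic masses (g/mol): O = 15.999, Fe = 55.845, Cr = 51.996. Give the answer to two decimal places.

M(FeCr2O4) = 223.833 g/mol.
O contributes 4 × 15.999 = 63.996 g per mole.
63.996/223.833 = 0.2859 → 28.59%.

28.59 mass %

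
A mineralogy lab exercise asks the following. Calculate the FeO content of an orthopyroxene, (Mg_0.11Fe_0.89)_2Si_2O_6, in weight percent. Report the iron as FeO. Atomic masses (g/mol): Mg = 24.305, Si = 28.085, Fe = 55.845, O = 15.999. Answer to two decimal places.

49.78 wt%

M((Mg_0.11Fe_0.89)_2Si_2O_6) = 256.915 g/mol; M(FeO) = 71.844 g/mol.
Moles FeO per formula unit = 1.78 Fe ÷ 1 = 1.7800.
FeO fraction = (1.7800 × 71.844) / 256.915 = 127.882/256.915 = 0.4978.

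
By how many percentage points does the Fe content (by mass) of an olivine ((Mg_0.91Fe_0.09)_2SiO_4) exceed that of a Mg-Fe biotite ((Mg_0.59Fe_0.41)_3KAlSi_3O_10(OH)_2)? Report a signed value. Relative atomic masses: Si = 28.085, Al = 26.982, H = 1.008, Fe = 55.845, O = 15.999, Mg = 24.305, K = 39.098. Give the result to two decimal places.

-8.19 percentage points

Fe in (Mg_0.91Fe_0.09)_2SiO_4: molar mass 146.368 g/mol; 0.18×55.845 = 10.052 g → 6.87 wt%.
Fe in (Mg_0.59Fe_0.41)_3KAlSi_3O_10(OH)_2: molar mass 456.048 g/mol; 1.23×55.845 = 68.689 g → 15.06 wt%.
Difference = 6.87 − 15.06 = -8.19 percentage points.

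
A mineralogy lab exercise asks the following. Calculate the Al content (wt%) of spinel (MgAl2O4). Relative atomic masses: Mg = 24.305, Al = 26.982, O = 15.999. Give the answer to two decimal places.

Molar mass of MgAl2O4: 1×24.305 + 2×26.982 + 4×15.999 = 142.265 g/mol.
Mass of Al per formula unit: 2 × 26.982 = 53.964 g.
Weight fraction Al = 53.964 / 142.265 = 0.3793.

37.93 wt%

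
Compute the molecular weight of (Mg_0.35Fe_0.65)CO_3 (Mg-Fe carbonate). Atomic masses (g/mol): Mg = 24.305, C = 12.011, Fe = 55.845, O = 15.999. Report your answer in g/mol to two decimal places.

M = 0.35(24.305) + 0.65(55.845) + 1(12.011) + 3(15.999)

104.81 g/mol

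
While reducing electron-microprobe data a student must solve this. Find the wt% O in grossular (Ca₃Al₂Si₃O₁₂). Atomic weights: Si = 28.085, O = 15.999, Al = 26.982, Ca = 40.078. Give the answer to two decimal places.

Formula mass = 3*40.078 + 2*26.982 + 3*28.085 + 12*15.999 = 450.441 g/mol, of which 191.988 g is O.
So O makes up 191.988/450.441 = 0.4262 of the mass, i.e. 42.62%.

42.62 weight percent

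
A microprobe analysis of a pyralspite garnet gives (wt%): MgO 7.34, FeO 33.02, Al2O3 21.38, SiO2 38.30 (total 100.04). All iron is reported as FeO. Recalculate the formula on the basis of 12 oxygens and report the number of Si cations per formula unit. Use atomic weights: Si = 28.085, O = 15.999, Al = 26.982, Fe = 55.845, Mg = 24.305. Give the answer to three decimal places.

MgO: 7.34/40.304 = 0.18212 mol → 0.18212 mol Mg, 0.18212 mol O.
FeO: 33.02/71.844 = 0.45961 mol → 0.45961 mol Fe, 0.45961 mol O.
Al2O3: 21.38/101.961 = 0.20969 mol → 0.41938 mol Al, 0.62907 mol O.
SiO2: 38.30/60.083 = 0.63745 mol → 0.63745 mol Si, 1.27490 mol O.
Total oxygen = 2.54570 mol. Normalization factor = 12/2.54570 = 4.71383.
Si per 12 O = 0.63745 × 4.71383 = 3.005.

3.005 Si apfu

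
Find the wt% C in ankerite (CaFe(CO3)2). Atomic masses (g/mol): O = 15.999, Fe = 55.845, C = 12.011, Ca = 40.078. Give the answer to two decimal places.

11.12 mass %

M(CaFe(CO3)2) = 215.939 g/mol.
C contributes 2 × 12.011 = 24.022 g per mole.
24.022/215.939 = 0.1112 → 11.12%.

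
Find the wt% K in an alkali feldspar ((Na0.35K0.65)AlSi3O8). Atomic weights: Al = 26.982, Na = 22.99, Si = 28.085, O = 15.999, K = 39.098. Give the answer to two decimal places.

9.32 mass %

M((Na0.35K0.65)AlSi3O8) = 272.689 g/mol.
K contributes 0.65 × 39.098 = 25.414 g per mole.
25.414/272.689 = 0.0932 → 9.32%.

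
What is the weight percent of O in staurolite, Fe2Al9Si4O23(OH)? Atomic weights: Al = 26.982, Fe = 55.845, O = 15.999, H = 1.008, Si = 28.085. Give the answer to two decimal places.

45.08 mass %

Formula mass = 2*55.845 + 9*26.982 + 4*28.085 + 24*15.999 + 1*1.008 = 851.852 g/mol, of which 383.976 g is O.
So O makes up 383.976/851.852 = 0.4508 of the mass, i.e. 45.08%.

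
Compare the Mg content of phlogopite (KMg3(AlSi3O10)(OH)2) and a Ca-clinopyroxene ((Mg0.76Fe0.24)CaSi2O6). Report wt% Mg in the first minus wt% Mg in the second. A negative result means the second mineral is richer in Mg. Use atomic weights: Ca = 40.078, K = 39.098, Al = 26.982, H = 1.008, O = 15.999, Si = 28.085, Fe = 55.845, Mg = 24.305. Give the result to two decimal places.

9.23 percentage points

Mg in KMg3(AlSi3O10)(OH)2: molar mass 417.254 g/mol; 3×24.305 = 72.915 g → 17.47 wt%.
Mg in (Mg0.76Fe0.24)CaSi2O6: molar mass 224.117 g/mol; 0.76×24.305 = 18.472 g → 8.24 wt%.
Difference = 17.47 − 8.24 = 9.23 percentage points.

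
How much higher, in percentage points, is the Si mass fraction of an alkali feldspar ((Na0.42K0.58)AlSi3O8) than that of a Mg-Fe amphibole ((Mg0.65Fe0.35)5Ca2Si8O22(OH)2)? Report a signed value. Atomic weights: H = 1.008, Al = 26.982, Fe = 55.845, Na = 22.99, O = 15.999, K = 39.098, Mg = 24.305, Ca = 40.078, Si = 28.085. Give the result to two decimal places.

First mineral: 84.255 g Si in 271.562 g formula = 31.03 wt% Si.
Second mineral: 224.680 g Si in 867.548 g formula = 25.90 wt% Si.
31.03% − 25.90% gives a difference of 5.13 percentage points.

5.13 percentage points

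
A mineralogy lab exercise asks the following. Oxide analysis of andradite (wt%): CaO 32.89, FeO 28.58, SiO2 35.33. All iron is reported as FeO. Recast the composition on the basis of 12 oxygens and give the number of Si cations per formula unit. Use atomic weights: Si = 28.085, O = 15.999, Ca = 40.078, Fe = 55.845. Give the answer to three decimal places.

CaO: 32.89/56.077 = 0.58651 mol → 0.58651 mol Ca, 0.58651 mol O.
FeO: 28.58/71.844 = 0.39781 mol → 0.39781 mol Fe, 0.39781 mol O.
SiO2: 35.33/60.083 = 0.58802 mol → 0.58802 mol Si, 1.17604 mol O.
Total oxygen = 2.16036 mol. Normalization factor = 12/2.16036 = 5.55463.
Si per 12 O = 0.58802 × 5.55463 = 3.266.

3.266 Si apfu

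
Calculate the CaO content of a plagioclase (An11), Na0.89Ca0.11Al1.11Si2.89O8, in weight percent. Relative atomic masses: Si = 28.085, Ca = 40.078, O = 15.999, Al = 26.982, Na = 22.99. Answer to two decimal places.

M(Na0.89Ca0.11Al1.11Si2.89O8) = 263.977 g/mol; M(CaO) = 56.077 g/mol.
Moles CaO per formula unit = 0.11 Ca ÷ 1 = 0.1100.
CaO fraction = (0.1100 × 56.077) / 263.977 = 6.168/263.977 = 0.0234.

2.34 wt%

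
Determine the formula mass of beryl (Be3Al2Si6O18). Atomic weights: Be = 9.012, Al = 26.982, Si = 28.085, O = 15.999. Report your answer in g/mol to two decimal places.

M = 3·9.012 + 2·26.982 + 6·28.085 + 18·15.999

537.49 g/mol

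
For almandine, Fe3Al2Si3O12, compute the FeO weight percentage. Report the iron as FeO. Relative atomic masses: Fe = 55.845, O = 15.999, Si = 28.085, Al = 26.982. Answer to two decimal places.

43.30 wt%

Formula mass = 497.742 g/mol.
3 Fe → 3.0000 mol FeO per formula unit; M(FeO) = 71.844, so FeO mass = 215.532 g.
215.532/497.742 × 100 = 43.30 wt%.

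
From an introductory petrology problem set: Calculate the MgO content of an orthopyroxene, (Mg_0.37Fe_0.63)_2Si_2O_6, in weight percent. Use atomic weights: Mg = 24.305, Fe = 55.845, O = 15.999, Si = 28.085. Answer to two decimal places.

12.40 wt%

Molar mass of (Mg_0.37Fe_0.63)_2Si_2O_6 = 0.74·24.305 + 1.26·55.845 + 2·28.085 + 6·15.999 = 240.514 g/mol.
Each formula unit contains 0.74 Mg, equivalent to 0.74/1 = 0.7400 mol MgO.
M(MgO) = 1×24.305 + 1×15.999 = 40.304 g/mol.
Mass of MgO per formula unit = 0.7400 × 40.304 = 29.825 g.
MgO wt% = 29.825 / 240.514 × 100 = 12.40%.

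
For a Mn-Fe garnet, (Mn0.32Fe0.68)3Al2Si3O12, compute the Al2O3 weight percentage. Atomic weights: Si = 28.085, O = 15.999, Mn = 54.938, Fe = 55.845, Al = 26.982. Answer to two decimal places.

20.52 wt%

Molar mass of (Mn0.32Fe0.68)3Al2Si3O12 = 0.96*54.938 + 2.04*55.845 + 2*26.982 + 3*28.085 + 12*15.999 = 496.871 g/mol.
Each formula unit contains 2 Al, equivalent to 2/2 = 1.0000 mol Al2O3.
M(Al2O3) = 2×26.982 + 3×15.999 = 101.961 g/mol.
Mass of Al2O3 per formula unit = 1.0000 × 101.961 = 101.961 g.
Al2O3 wt% = 101.961 / 496.871 × 100 = 20.52%.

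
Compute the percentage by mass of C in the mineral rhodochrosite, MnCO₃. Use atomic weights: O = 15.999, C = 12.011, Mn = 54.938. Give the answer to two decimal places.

M(MnCO₃) = 114.946 g/mol.
C contributes 1 × 12.011 = 12.011 g per mole.
12.011/114.946 = 0.1045 → 10.45%.

10.45 wt%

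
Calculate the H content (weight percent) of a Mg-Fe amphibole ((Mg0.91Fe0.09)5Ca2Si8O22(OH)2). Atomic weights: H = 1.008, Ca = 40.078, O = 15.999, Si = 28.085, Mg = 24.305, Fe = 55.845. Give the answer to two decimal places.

0.24 weight percent

Formula mass = 4.55·24.305 + 0.45·55.845 + 2·40.078 + 8·28.085 + 24·15.999 + 2·1.008 = 826.546 g/mol, of which 2.016 g is H.
So H makes up 2.016/826.546 = 0.0024 of the mass, i.e. 0.24%.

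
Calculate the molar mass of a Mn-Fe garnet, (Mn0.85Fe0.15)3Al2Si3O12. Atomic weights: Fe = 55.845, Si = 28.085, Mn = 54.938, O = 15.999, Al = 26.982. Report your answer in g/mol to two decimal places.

The formula mass is the sum 2.55*54.938 + 0.45*55.845 + 2*26.982 + 3*28.085 + 12*15.999.

495.43 g/mol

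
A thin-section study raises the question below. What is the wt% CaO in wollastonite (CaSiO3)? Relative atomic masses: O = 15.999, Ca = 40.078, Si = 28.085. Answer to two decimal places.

Formula mass = 116.160 g/mol.
1 Ca → 1.0000 mol CaO per formula unit; M(CaO) = 56.077, so CaO mass = 56.077 g.
56.077/116.160 × 100 = 48.28 wt%.

48.28 wt%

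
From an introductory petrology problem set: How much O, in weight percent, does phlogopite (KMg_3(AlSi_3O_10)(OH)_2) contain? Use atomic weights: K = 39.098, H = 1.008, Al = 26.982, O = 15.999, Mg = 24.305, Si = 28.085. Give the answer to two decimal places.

46.01 weight percent

Formula mass = 1×39.098 + 3×24.305 + 1×26.982 + 3×28.085 + 12×15.999 + 2×1.008 = 417.254 g/mol, of which 191.988 g is O.
So O makes up 191.988/417.254 = 0.4601 of the mass, i.e. 46.01%.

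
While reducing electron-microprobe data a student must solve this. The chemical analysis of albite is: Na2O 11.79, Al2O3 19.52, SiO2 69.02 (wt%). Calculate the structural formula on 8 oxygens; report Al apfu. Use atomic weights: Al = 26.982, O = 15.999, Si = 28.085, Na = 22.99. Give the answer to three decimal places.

Na2O: 11.79/61.979 = 0.19023 mol → 0.38046 mol Na, 0.19023 mol O.
Al2O3: 19.52/101.961 = 0.19145 mol → 0.38290 mol Al, 0.57435 mol O.
SiO2: 69.02/60.083 = 1.14874 mol → 1.14874 mol Si, 2.29748 mol O.
Total oxygen = 3.06206 mol. Normalization factor = 8/3.06206 = 2.61262.
Al per 8 O = 0.38290 × 2.61262 = 1.000.

1.000 Al apfu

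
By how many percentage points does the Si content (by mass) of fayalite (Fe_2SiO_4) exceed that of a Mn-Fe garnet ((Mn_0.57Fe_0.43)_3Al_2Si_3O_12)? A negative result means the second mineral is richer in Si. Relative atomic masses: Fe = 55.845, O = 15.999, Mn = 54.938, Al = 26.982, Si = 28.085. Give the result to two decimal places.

-3.20 percentage points

M(Fe_2SiO_4) = 203.771 g/mol, so wt% Si = 28.085/203.771 × 100 = 13.78%.
M((Mn_0.57Fe_0.43)_3Al_2Si_3O_12) = 496.191 g/mol, so wt% Si = 84.255/496.191 × 100 = 16.98%.
13.78 − 16.98 = -3.20 pp.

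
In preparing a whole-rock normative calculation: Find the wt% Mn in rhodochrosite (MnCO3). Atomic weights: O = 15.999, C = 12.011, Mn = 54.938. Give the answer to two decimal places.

47.79 weight percent

Formula mass = 1*54.938 + 1*12.011 + 3*15.999 = 114.946 g/mol, of which 54.938 g is Mn.
So Mn makes up 54.938/114.946 = 0.4779 of the mass, i.e. 47.79%.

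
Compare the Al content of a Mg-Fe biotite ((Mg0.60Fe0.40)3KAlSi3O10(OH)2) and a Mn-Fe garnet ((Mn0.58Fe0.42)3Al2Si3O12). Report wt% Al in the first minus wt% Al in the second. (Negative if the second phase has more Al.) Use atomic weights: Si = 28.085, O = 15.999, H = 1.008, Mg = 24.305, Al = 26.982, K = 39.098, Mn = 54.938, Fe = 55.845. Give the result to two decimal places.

-4.95 percentage points

First mineral: 26.982 g Al in 455.102 g formula = 5.93 wt% Al.
Second mineral: 53.964 g Al in 496.164 g formula = 10.88 wt% Al.
5.93% − 10.88% gives a difference of -4.95 percentage points.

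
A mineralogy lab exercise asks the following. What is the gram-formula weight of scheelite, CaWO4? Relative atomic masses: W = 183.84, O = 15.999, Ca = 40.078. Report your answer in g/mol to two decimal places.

Ca: 1 × 40.078 = 40.0780
W: 1 × 183.84 = 183.8400
O: 4 × 15.999 = 63.9960
Summing the contributions gives the formula mass.

287.91 g/mol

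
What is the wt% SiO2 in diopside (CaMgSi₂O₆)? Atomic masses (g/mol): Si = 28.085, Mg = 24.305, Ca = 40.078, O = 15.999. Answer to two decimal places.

M(CaMgSi₂O₆) = 216.547 g/mol; M(SiO2) = 60.083 g/mol.
Moles SiO2 per formula unit = 2 Si ÷ 1 = 2.0000.
SiO2 fraction = (2.0000 × 60.083) / 216.547 = 120.166/216.547 = 0.5549.

55.49 wt%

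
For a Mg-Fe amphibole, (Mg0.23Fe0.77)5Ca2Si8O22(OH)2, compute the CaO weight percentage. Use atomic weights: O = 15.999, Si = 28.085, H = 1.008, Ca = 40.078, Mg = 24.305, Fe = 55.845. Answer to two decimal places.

Formula mass = 933.782 g/mol.
2 Ca → 2.0000 mol CaO per formula unit; M(CaO) = 56.077, so CaO mass = 112.154 g.
112.154/933.782 × 100 = 12.01 wt%.

12.01 wt%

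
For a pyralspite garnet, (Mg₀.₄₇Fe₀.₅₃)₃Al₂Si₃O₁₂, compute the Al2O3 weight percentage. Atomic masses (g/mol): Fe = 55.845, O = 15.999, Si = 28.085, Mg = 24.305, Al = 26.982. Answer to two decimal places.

22.49 wt%

Molar mass of (Mg₀.₄₇Fe₀.₅₃)₃Al₂Si₃O₁₂ = 1.41*24.305 + 1.59*55.845 + 2*26.982 + 3*28.085 + 12*15.999 = 453.271 g/mol.
Each formula unit contains 2 Al, equivalent to 2/2 = 1.0000 mol Al2O3.
M(Al2O3) = 2×26.982 + 3×15.999 = 101.961 g/mol.
Mass of Al2O3 per formula unit = 1.0000 × 101.961 = 101.961 g.
Al2O3 wt% = 101.961 / 453.271 × 100 = 22.49%.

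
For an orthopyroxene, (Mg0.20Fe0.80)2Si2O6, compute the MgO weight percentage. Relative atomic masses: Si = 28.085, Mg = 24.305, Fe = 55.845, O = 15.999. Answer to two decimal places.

Formula mass = 251.238 g/mol.
0.40 Mg → 0.4000 mol MgO per formula unit; M(MgO) = 40.304, so MgO mass = 16.122 g.
16.122/251.238 × 100 = 6.42 wt%.

6.42 wt%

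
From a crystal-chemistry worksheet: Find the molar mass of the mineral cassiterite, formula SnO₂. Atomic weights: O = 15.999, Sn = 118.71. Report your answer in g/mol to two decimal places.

Sn: 1 × 118.71 = 118.7100
O: 2 × 15.999 = 31.9980
Summing the contributions gives the formula mass.

150.71 g/mol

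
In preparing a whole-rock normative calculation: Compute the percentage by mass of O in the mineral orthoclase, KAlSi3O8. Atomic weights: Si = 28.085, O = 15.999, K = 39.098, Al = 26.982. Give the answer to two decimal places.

M(KAlSi3O8) = 278.327 g/mol.
O contributes 8 × 15.999 = 127.992 g per mole.
127.992/278.327 = 0.4599 → 45.99%.

45.99 mass %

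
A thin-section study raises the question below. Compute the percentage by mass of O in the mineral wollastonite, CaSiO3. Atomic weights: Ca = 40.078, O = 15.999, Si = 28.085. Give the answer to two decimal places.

41.32 mass %

Molar mass of CaSiO3: 1·40.078 + 1·28.085 + 3·15.999 = 116.160 g/mol.
Mass of O per formula unit: 3 × 15.999 = 47.997 g.
Weight fraction O = 47.997 / 116.160 = 0.4132.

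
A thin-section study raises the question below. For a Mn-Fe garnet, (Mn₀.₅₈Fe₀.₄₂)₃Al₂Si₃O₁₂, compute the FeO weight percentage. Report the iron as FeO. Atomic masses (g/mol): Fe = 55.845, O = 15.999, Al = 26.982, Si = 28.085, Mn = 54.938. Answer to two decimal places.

M((Mn₀.₅₈Fe₀.₄₂)₃Al₂Si₃O₁₂) = 496.164 g/mol; M(FeO) = 71.844 g/mol.
Moles FeO per formula unit = 1.26 Fe ÷ 1 = 1.2600.
FeO fraction = (1.2600 × 71.844) / 496.164 = 90.523/496.164 = 0.1824.

18.24 wt%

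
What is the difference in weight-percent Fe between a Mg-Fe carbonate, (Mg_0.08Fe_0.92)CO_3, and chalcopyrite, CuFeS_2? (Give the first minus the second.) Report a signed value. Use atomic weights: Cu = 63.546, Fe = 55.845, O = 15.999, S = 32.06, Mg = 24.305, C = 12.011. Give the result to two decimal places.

First mineral: 51.377 g Fe in 113.330 g formula = 45.33 wt% Fe.
Second mineral: 55.845 g Fe in 183.511 g formula = 30.43 wt% Fe.
45.33% − 30.43% gives a difference of 14.90 percentage points.

14.90 percentage points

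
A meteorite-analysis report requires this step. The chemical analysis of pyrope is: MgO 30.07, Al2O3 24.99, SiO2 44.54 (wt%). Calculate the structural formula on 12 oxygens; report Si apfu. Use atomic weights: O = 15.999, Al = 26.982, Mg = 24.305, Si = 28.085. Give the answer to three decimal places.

MgO: 30.07/40.304 = 0.74608 mol → 0.74608 mol Mg, 0.74608 mol O.
Al2O3: 24.99/101.961 = 0.24509 mol → 0.49018 mol Al, 0.73527 mol O.
SiO2: 44.54/60.083 = 0.74131 mol → 0.74131 mol Si, 1.48262 mol O.
Total oxygen = 2.96397 mol. Normalization factor = 12/2.96397 = 4.04862.
Si per 12 O = 0.74131 × 4.04862 = 3.001.

3.001 Si apfu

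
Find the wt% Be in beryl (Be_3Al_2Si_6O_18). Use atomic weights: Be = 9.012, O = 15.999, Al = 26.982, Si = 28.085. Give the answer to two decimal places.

M(Be_3Al_2Si_6O_18) = 537.492 g/mol.
Be contributes 3 × 9.012 = 27.036 g per mole.
27.036/537.492 = 0.0503 → 5.03%.

5.03 mass %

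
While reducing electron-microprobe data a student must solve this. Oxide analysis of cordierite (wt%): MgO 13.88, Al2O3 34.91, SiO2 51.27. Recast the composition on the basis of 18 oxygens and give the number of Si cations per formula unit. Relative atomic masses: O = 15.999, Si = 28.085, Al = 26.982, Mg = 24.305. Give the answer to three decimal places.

MgO: 13.88/40.304 = 0.34438 mol → 0.34438 mol Mg, 0.34438 mol O.
Al2O3: 34.91/101.961 = 0.34239 mol → 0.68478 mol Al, 1.02717 mol O.
SiO2: 51.27/60.083 = 0.85332 mol → 0.85332 mol Si, 1.70664 mol O.
Total oxygen = 3.07819 mol. Normalization factor = 18/3.07819 = 5.84759.
Si per 18 O = 0.85332 × 5.84759 = 4.990.

4.990 Si apfu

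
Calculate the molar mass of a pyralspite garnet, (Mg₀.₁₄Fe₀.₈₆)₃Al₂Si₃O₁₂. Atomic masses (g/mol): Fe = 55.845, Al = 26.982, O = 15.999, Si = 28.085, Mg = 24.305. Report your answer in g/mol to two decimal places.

Mg: 0.42 × 24.305 = 10.2081
Fe: 2.58 × 55.845 = 144.0801
Al: 2 × 26.982 = 53.9640
Si: 3 × 28.085 = 84.2550
O: 12 × 15.999 = 191.9880
Summing the contributions gives the formula mass.

484.50 g/mol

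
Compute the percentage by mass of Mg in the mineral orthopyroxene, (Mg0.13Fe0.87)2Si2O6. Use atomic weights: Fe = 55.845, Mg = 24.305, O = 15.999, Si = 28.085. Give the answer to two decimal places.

M((Mg0.13Fe0.87)2Si2O6) = 255.654 g/mol.
Mg contributes 0.26 × 24.305 = 6.319 g per mole.
6.319/255.654 = 0.0247 → 2.47%.

2.47 weight percent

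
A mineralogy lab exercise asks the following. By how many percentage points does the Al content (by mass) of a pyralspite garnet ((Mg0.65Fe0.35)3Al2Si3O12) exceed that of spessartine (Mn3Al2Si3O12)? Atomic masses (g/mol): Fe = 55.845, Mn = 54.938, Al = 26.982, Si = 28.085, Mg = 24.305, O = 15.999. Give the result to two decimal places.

1.47 percentage points

Al in (Mg0.65Fe0.35)3Al2Si3O12: molar mass 436.239 g/mol; 2×26.982 = 53.964 g → 12.37 wt%.
Al in Mn3Al2Si3O12: molar mass 495.021 g/mol; 2×26.982 = 53.964 g → 10.90 wt%.
Difference = 12.37 − 10.90 = 1.47 percentage points.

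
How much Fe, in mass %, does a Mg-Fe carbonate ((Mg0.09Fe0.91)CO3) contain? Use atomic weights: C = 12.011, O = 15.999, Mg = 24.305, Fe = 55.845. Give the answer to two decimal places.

Molar mass of (Mg0.09Fe0.91)CO3: 0.09·24.305 + 0.91·55.845 + 1·12.011 + 3·15.999 = 113.014 g/mol.
Mass of Fe per formula unit: 0.91 × 55.845 = 50.819 g.
Weight fraction Fe = 50.819 / 113.014 = 0.4497.

44.97 mass %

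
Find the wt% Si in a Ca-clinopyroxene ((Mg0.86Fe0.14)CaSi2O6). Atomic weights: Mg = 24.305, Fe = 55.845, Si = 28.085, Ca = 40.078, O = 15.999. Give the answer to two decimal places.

25.42 wt%

M((Mg0.86Fe0.14)CaSi2O6) = 220.963 g/mol.
Si contributes 2 × 28.085 = 56.170 g per mole.
56.170/220.963 = 0.2542 → 25.42%.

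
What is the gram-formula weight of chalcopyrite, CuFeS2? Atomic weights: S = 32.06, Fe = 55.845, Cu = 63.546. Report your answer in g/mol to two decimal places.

M = 1(63.546) + 1(55.845) + 2(32.06)

183.51 g/mol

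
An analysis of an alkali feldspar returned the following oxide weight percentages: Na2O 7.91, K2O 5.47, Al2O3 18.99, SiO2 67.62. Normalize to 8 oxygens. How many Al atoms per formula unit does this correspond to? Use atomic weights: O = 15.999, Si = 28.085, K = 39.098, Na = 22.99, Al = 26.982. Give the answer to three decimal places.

Na2O (M=61.979): mol = 0.12762; Na = 0.25524, O = 0.12762.
K2O (M=94.195): mol = 0.05807; K = 0.11614, O = 0.05807.
Al2O3 (M=101.961): mol = 0.18625; Al = 0.37250, O = 0.55875.
SiO2 (M=60.083): mol = 1.12544; Si = 1.12544, O = 2.25088.
ΣO = 2.99532; factor = 8/ΣO = 2.67083.
Al apfu = 0.37250 × 2.67083 = 0.995.

0.995 Al apfu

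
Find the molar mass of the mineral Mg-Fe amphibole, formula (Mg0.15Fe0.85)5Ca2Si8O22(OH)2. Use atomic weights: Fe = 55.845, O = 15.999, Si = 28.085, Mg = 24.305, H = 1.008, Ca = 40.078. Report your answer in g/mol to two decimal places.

M = 0.75*24.305 + 4.25*55.845 + 2*40.078 + 8*28.085 + 24*15.999 + 2*1.008

946.40 g/mol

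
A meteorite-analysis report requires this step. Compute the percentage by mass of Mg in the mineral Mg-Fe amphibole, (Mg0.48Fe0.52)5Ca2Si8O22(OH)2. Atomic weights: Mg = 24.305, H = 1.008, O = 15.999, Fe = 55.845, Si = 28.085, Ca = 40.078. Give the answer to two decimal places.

Molar mass of (Mg0.48Fe0.52)5Ca2Si8O22(OH)2: 2.40·24.305 + 2.60·55.845 + 2·40.078 + 8·28.085 + 24·15.999 + 2·1.008 = 894.357 g/mol.
Mass of Mg per formula unit: 2.40 × 24.305 = 58.332 g.
Weight fraction Mg = 58.332 / 894.357 = 0.0652.

6.52 wt%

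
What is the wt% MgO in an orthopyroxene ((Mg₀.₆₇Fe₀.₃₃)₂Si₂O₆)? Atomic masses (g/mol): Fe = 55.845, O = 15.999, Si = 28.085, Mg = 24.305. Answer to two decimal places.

Formula mass = 221.590 g/mol.
1.34 Mg → 1.3400 mol MgO per formula unit; M(MgO) = 40.304, so MgO mass = 54.007 g.
54.007/221.590 × 100 = 24.37 wt%.

24.37 wt%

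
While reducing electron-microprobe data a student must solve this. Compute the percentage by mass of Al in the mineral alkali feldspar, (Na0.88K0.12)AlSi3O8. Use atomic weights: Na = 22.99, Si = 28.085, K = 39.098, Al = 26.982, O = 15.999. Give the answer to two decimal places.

Molar mass of (Na0.88K0.12)AlSi3O8: 0.88*22.99 + 0.12*39.098 + 1*26.982 + 3*28.085 + 8*15.999 = 264.152 g/mol.
Mass of Al per formula unit: 1 × 26.982 = 26.982 g.
Weight fraction Al = 26.982 / 264.152 = 0.1021.

10.21 weight percent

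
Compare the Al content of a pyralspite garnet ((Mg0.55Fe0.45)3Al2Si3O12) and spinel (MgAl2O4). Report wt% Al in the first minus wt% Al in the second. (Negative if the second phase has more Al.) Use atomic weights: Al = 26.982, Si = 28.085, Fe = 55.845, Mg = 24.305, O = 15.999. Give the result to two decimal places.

First mineral: 53.964 g Al in 445.701 g formula = 12.11 wt% Al.
Second mineral: 53.964 g Al in 142.265 g formula = 37.93 wt% Al.
12.11% − 37.93% gives a difference of -25.82 percentage points.

-25.82 percentage points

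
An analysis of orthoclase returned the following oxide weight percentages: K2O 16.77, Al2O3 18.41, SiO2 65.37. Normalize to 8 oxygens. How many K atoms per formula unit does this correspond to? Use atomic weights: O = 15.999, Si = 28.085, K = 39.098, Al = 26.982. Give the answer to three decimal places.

0.984 K apfu

16.77 wt% K2O ÷ 94.195 g/mol = 0.17803 mol, giving 0.35606 K and 0.17803 O.
18.41 wt% Al2O3 ÷ 101.961 g/mol = 0.18056 mol, giving 0.36112 Al and 0.54168 O.
65.37 wt% SiO2 ÷ 60.083 g/mol = 1.08799 mol, giving 1.08799 Si and 2.17598 O.
Oxygen sums to 2.89569; scaling by 8/2.89569 = 2.76273 puts the formula on 8 O.
K: 0.35606 × 2.76273 = 0.984 atoms per formula unit.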